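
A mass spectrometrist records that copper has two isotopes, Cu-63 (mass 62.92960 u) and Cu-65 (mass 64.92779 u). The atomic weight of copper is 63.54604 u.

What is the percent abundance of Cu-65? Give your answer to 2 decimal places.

30.85%

Let x be the fractional abundance of Cu-63; then Cu-65 has abundance 1 − x.
62.92960·x + 64.92779·(1 − x) = 63.54604
(62.92960 − 64.92779)·x = 63.54604 − 64.92779
x = -1.38175 / -1.99819 = 0.69150 → 69.15% Cu-63, 30.85% Cu-65.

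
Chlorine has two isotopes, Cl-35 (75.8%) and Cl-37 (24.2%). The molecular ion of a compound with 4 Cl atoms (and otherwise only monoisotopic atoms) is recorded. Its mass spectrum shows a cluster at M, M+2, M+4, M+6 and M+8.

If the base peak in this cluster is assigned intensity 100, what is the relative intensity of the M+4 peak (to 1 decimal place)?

(0.758 + 0.242)^4 gives M 0.3301, M+2 0.4216, M+4 0.2019, M+6 0.0430, M+8 0.0034; the largest is M+2.
P(M+2) = C(4,1) × 0.758^3 × 0.242^1 = 4 × 0.43551951 × 0.2420 = 0.421583 (base)
P(M+4) = C(4,2) × 0.758^2 × 0.242^2 = 6 × 0.574564 × 0.058564 = 0.201893
Relative intensity = 0.201893 / 0.421583 × 100 = 47.9

47.9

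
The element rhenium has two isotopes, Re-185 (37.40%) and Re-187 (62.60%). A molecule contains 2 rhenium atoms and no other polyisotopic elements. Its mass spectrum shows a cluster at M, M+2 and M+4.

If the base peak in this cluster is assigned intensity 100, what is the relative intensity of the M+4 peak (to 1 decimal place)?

Term probabilities: M 0.1399, M+2 0.4682, M+4 0.3919. Base peak = M+2.
P(M+2) = C(2,1) × 0.3740^1 × 0.6260^1 = 2 × 0.3740 × 0.6260 = 0.468248 (base)
P(M+4) = C(2,2) × 0.3740^0 × 0.6260^2 = 1 × 1.0000 × 0.391876 = 0.391876
Relative intensity = 0.391876 / 0.468248 × 100 = 83.7

83.7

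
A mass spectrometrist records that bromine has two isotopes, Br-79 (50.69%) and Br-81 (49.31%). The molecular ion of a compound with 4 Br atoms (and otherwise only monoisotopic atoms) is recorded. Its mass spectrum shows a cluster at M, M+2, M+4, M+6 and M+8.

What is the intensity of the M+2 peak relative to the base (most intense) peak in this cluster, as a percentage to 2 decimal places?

68.53%

Binomial terms of (0.5069 + 0.4931)^4: M 0.0660, M+2 0.2569, M+4 0.3749, M+6 0.2431, M+8 0.0591 → M+4 is the base peak.
P(M+4) = C(4,2) × 0.5069^2 × 0.4931^2 = 6 × 0.25694761 × 0.24314761 = 0.374857 (base)
P(M+2) = C(4,1) × 0.5069^3 × 0.4931^1 = 4 × 0.13024674 × 0.4931 = 0.256899
Relative intensity = 0.256899 / 0.374857 × 100 = 68.53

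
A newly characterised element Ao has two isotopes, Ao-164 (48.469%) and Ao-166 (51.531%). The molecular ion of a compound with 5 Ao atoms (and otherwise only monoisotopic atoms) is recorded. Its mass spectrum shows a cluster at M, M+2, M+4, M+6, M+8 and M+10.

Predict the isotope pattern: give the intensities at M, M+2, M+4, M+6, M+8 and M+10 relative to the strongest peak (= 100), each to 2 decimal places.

Expanding (0.48469 + 0.51531)^5:
P(M) = 0.48469^5 = 0.026750
P(M+2) = 5 × 0.48469^4 × 0.51531^1 = 0.142198
P(M+4) = 10 × 0.48469^3 × 0.51531^2 = 0.302363
P(M+6) = 10 × 0.48469^2 × 0.51531^3 = 0.321465
P(M+8) = 5 × 0.48469^1 × 0.51531^4 = 0.170887
P(M+10) = 0.51531^5 = 0.036336
The M+6 peak is largest (0.321465); scaling to 100 gives 8.32 : 44.23 : 94.06 : 100.00 : 53.16 : 11.30.

8.32 : 44.23 : 94.06 : 100.00 : 53.16 : 11.30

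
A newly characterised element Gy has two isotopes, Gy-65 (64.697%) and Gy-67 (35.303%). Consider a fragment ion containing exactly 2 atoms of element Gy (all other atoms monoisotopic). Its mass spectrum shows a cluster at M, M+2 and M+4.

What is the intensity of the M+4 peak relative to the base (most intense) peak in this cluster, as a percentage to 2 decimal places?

27.28%

Term probabilities: M 0.4186, M+2 0.4568, M+4 0.1246. Base peak = M+2.
P(M+2) = C(2,1) × 0.64697^1 × 0.35303^1 = 2 × 0.64697 × 0.35303 = 0.456800 (base)
P(M+4) = C(2,2) × 0.64697^0 × 0.35303^2 = 1 × 1.0000 × 0.12463018 = 0.124630
Relative intensity = 0.124630 / 0.456800 × 100 = 27.28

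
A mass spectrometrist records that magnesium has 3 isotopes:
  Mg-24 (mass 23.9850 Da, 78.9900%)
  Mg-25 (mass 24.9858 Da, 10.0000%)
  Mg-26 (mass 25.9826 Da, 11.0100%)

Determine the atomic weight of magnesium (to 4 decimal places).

24.3050 Da

Average mass = Σ (abundance × isotope mass) = 0.789900 × 23.9850 + 0.100000 × 24.9858 + 0.110100 × 25.9826
= 18.94575 + 2.49858 + 2.86068 = 24.30501 Da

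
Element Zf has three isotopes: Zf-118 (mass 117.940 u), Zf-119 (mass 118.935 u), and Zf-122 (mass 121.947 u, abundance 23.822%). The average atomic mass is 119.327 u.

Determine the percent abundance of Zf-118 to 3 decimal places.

Let x and y be the fractions of Zf-118 and Zf-119. Then x + y = 1 − 0.23822 = 0.76178 and 117.940x + 118.935y = 119.327 − 0.23822×121.947 = 90.27678566.
Substituting: 117.940x + 118.935(0.76178 − x) = 90.27678566
(117.940 − 118.935)x = -0.32551864  ⇒  x = 0.32715, y = 0.43463
Zf-118: 32.715%, Zf-119: 43.463%.

32.715%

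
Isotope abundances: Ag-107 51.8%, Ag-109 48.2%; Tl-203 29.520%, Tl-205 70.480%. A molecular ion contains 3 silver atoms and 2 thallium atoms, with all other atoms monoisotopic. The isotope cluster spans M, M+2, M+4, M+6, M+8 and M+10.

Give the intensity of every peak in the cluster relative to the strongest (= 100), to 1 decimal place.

Silver pattern (n=3): 0.13899183 : 0.3879965 : 0.3610315 : 0.11198017
Thallium pattern (n=2): 0.08714304 : 0.41611392 : 0.49674304
Convolve the two distributions (both contribute in 2-u steps):
  M: 0.13899183×0.08714304 = 0.012112
  M+2: 0.13899183×0.41611392 + 0.3879965×0.08714304 = 0.091648
  M+4: 0.13899183×0.49674304 + 0.3879965×0.41611392 + 0.3610315×0.08714304 = 0.261955
  M+6: 0.3879965×0.49674304 + 0.3610315×0.41611392 + 0.11198017×0.08714304 = 0.352723
  M+8: 0.3610315×0.49674304 + 0.11198017×0.41611392 = 0.225936
  M+10: 0.11198017×0.49674304 = 0.055625
Scale to base peak (0.352723) = 100: 3.4 : 26.0 : 74.3 : 100.0 : 64.1 : 15.8

3.4 : 26.0 : 74.3 : 100.0 : 64.1 : 15.8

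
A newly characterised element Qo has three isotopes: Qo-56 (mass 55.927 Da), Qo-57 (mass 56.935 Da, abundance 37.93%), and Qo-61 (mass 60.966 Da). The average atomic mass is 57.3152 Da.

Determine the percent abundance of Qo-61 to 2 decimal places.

The remaining 62.07% is split between Qo-56 (fraction x) and Qo-61 (fraction 0.6207 − x).
Substituting: 55.927x + 60.966(0.6207 − x) = 35.7197545
(55.927 − 60.966)x = -2.1218417  ⇒  x = 0.42108, y = 0.19962
Qo-56: 42.11%, Qo-61: 19.96%.

19.96%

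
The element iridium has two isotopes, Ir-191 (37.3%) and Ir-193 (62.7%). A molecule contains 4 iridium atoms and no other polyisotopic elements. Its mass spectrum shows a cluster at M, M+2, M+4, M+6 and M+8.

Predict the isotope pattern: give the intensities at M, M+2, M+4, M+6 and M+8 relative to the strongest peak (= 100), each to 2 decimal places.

5.26 : 35.39 : 89.23 : 100.00 : 42.02

Each Ir atom is independently Ir-191 (p = 0.373) or Ir-193 (q = 0.627); the cluster is the binomial expansion (p + q)^4.
P(M) = 0.373^4 = 0.019357
P(M+2) = 4 × 0.373^3 × 0.627^1 = 0.130153
P(M+4) = 6 × 0.373^2 × 0.627^2 = 0.328174
P(M+6) = 4 × 0.373^1 × 0.627^3 = 0.367766
P(M+8) = 0.627^4 = 0.154550
The M+6 peak is largest (0.367766); scaling to 100 gives 5.26 : 35.39 : 89.23 : 100.00 : 42.02.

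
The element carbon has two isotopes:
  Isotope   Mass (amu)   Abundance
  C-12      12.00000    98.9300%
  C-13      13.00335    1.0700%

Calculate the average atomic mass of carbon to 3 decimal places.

The abundance-weighted mean is 0.989300 × 12.00000 + 0.010700 × 13.00335
= 11.871600 + 0.139136 = 12.010736 amu

12.011 amu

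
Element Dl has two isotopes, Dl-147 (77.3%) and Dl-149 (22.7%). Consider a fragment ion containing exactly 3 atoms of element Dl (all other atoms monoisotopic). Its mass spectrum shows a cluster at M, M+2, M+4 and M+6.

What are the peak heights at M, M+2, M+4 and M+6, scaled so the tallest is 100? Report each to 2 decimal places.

The 3 Dl atoms are independent, so intensities follow the terms of (0.773 + 0.227)^3.
P(M) = 0.773^3 = 0.461890
P(M+2) = 3 × 0.773^2 × 0.227^1 = 0.406917
P(M+4) = 3 × 0.773^1 × 0.227^2 = 0.119496
P(M+6) = 0.227^3 = 0.011697
The M peak is largest (0.461890); scaling to 100 gives 100.00 : 88.10 : 25.87 : 2.53.

100.00 : 88.10 : 25.87 : 2.53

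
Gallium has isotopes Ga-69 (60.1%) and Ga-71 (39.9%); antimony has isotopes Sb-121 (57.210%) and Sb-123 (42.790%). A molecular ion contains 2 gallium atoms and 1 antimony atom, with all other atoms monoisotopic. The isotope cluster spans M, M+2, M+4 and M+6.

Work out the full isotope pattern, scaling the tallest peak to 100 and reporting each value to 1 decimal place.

Gallium pattern (n=2): 0.361201 : 0.479598 : 0.159201
Antimony pattern (n=1): 0.5721 : 0.4279
Convolve the two distributions (both contribute in 2-u steps):
  M: 0.361201×0.5721 = 0.206643
  M+2: 0.361201×0.4279 + 0.479598×0.5721 = 0.428936
  M+4: 0.479598×0.4279 + 0.159201×0.5721 = 0.296299
  M+6: 0.159201×0.4279 = 0.068122
Scale to base peak (0.428936) = 100: 48.2 : 100.0 : 69.1 : 15.9

48.2 : 100.0 : 69.1 : 15.9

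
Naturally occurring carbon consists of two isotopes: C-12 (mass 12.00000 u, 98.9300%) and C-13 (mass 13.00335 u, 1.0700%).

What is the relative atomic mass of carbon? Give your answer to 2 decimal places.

Average mass = Σ (abundance × isotope mass) = 0.989300 × 12.00000 + 0.010700 × 13.00335
= 11.871600 + 0.139136 = 12.010736 u

12.01 u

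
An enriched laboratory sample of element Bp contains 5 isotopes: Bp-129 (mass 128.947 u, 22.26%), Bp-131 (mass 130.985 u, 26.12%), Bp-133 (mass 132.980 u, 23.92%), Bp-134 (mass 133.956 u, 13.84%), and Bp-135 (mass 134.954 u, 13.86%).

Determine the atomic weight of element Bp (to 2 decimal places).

Weight each isotope mass by its fractional abundance: 0.2226 × 128.947 + 0.2612 × 130.985 + 0.2392 × 132.980 + 0.1384 × 133.956 + 0.1386 × 134.954
= 28.7036 + 34.2133 + 31.8088 + 18.5395 + 18.7046 = 131.9698 u

131.97 u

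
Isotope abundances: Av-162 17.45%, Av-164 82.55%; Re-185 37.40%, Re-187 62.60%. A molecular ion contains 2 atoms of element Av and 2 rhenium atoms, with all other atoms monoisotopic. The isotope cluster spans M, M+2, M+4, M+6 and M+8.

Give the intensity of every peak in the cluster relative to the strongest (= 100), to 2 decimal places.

Element Av pattern (n=2): 0.03045025 : 0.2880995 : 0.68145025
Rhenium pattern (n=2): 0.139876 : 0.468248 : 0.391876
Convolve the two distributions (both contribute in 2-u steps):
  M: 0.03045025×0.139876 = 0.004259
  M+2: 0.03045025×0.468248 + 0.2880995×0.139876 = 0.054556
  M+4: 0.03045025×0.391876 + 0.2880995×0.468248 + 0.68145025×0.139876 = 0.242153
  M+6: 0.2880995×0.391876 + 0.68145025×0.468248 = 0.431987
  M+8: 0.68145025×0.391876 = 0.267044
Scale to base peak (0.431987) = 100: 0.99 : 12.63 : 56.06 : 100.00 : 61.82

0.99 : 12.63 : 56.06 : 100.00 : 61.82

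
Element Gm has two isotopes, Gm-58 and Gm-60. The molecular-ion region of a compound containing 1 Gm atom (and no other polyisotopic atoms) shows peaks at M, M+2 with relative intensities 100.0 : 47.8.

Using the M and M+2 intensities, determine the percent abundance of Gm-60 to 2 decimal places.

Write p for the Gm-58 fraction. I(M+2)/I(M) = [C(1,1)·p^0·(1−p)] / p^1 = 1·(1−p)/p = 47.8/100.0 = 0.4780
(1−p)/p = 0.4780/1 = 0.4780  ⇒  p = 1/(1 + 0.4780) = 0.6766
Gm-58: 67.66%, Gm-60: 32.34%.

32.34%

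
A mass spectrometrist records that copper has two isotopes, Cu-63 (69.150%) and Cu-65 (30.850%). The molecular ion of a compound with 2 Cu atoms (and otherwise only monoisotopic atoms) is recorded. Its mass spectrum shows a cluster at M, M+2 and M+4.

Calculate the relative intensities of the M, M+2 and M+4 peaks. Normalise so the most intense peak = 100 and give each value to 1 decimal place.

Each Cu atom is independently Cu-63 (p = 0.69150) or Cu-65 (q = 0.30850); the cluster is the binomial expansion (p + q)^2.
P(M) = 0.69150^2 = 0.478172
P(M+2) = 2 × 0.69150^1 × 0.30850^1 = 0.426656
P(M+4) = 0.30850^2 = 0.095172
The M peak is largest (0.478172); scaling to 100 gives 100.0 : 89.2 : 19.9.

100.0 : 89.2 : 19.9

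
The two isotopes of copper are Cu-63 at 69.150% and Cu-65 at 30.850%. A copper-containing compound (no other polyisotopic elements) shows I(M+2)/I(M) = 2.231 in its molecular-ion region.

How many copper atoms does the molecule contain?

5

With n Cu atoms, P(M+2)/P(M) = C(n,1)·p^(n−1)q / p^n = n·q/p = n · 0.30850/0.69150.
n = 2.231 × 0.69150/0.30850 = 5.00 ≈ 5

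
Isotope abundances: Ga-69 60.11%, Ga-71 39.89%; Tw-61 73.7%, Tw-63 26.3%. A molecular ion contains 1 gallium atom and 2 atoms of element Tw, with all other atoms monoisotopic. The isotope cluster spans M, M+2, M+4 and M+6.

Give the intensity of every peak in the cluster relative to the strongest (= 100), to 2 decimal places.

Gallium pattern (n=1): 0.6011 : 0.3989
Element Tw pattern (n=2): 0.543169 : 0.387662 : 0.069169
Convolve the two distributions (both contribute in 2-u steps):
  M: 0.6011×0.543169 = 0.326499
  M+2: 0.6011×0.387662 + 0.3989×0.543169 = 0.449694
  M+4: 0.6011×0.069169 + 0.3989×0.387662 = 0.196216
  M+6: 0.3989×0.069169 = 0.027592
Scale to base peak (0.449694) = 100: 72.60 : 100.00 : 43.63 : 6.14

72.60 : 100.00 : 43.63 : 6.14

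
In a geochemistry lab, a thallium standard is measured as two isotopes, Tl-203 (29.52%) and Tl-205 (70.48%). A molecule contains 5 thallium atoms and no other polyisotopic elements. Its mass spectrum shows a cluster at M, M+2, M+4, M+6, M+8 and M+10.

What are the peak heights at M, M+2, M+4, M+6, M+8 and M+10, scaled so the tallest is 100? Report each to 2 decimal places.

0.62 : 7.35 : 35.09 : 83.77 : 100.00 : 47.75

Expanding (0.2952 + 0.7048)^5:
P(M) = 0.2952^5 = 0.002242
P(M+2) = 5 × 0.2952^4 × 0.7048^1 = 0.026761
P(M+4) = 10 × 0.2952^3 × 0.7048^2 = 0.127785
P(M+6) = 10 × 0.2952^2 × 0.7048^3 = 0.305092
P(M+8) = 5 × 0.2952^1 × 0.7048^4 = 0.364208
P(M+10) = 0.7048^5 = 0.173912
The M+8 peak is largest (0.364208); scaling to 100 gives 0.62 : 7.35 : 35.09 : 83.77 : 100.00 : 47.75.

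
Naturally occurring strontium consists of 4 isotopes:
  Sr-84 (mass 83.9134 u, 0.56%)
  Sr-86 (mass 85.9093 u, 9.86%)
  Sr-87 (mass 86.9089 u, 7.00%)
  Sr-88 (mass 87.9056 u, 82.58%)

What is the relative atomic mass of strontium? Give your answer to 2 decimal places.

87.62 u

Weight each isotope mass by its fractional abundance: 0.0056 × 83.9134 + 0.0986 × 85.9093 + 0.0700 × 86.9089 + 0.8258 × 87.9056
= 0.46992 + 8.47066 + 6.08362 + 72.59244 = 87.61664 u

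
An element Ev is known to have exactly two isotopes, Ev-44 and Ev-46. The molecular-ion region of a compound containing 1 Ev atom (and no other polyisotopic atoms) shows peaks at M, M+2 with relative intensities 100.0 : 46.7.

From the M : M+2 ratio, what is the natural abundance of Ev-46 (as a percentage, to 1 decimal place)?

Let p = fractional abundance of Ev-44. I(M+2)/I(M) = [C(1,1)·p^0·(1−p)] / p^1 = 1·(1−p)/p = 46.7/100.0 = 0.4670
(1−p)/p = 0.4670/1 = 0.4670  ⇒  p = 1/(1 + 0.4670) = 0.6817
Ev-44: 68.2%, Ev-46: 31.8%.

31.8%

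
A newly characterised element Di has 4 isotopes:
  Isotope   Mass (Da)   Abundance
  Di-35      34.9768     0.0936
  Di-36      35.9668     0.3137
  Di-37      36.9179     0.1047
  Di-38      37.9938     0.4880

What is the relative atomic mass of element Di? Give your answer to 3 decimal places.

36.963 Da

Average mass = Σ (abundance × isotope mass) = 0.0936 × 34.9768 + 0.3137 × 35.9668 + 0.1047 × 36.9179 + 0.4880 × 37.9938
= 3.27383 + 11.28279 + 3.86530 + 18.54097 = 36.96289 Da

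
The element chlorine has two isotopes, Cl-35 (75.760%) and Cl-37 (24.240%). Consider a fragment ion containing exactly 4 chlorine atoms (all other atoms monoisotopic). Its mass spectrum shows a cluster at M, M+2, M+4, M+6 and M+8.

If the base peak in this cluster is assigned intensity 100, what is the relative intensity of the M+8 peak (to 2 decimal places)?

0.82

Binomial terms of (0.75760 + 0.24240)^4: M 0.3294, M+2 0.4216, M+4 0.2023, M+6 0.0432, M+8 0.0035 → M+2 is the base peak.
P(M+2) = C(4,1) × 0.75760^3 × 0.24240^1 = 4 × 0.4348304 × 0.2424 = 0.421612 (base)
P(M+8) = C(4,4) × 0.75760^0 × 0.24240^4 = 1 × 1.0000 × 0.00345247 = 0.003452
Relative intensity = 0.003452 / 0.421612 × 100 = 0.82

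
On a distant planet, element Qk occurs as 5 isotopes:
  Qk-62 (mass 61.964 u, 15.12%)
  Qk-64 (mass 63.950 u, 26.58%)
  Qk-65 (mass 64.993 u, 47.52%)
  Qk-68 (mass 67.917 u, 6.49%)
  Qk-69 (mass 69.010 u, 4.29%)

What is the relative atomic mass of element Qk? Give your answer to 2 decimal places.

64.62 u

The abundance-weighted mean is 0.1512 × 61.964 + 0.2658 × 63.950 + 0.4752 × 64.993 + 0.0649 × 67.917 + 0.0429 × 69.010
= 9.3690 + 16.9979 + 30.8847 + 4.4078 + 2.9605 = 64.6199 u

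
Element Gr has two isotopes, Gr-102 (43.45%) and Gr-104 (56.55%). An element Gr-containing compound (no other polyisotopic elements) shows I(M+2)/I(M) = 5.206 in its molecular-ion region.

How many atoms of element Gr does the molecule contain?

4

For n independent Gr atoms, I(M+2)/I(M) = n · (abundance Gr-104) / (abundance Gr-102) = n · 0.5655/0.4345.
n = 5.206 × 0.4345/0.5655 = 4.00 ≈ 4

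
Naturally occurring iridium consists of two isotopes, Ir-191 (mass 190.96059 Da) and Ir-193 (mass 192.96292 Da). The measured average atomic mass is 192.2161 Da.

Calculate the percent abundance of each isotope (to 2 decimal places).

Writing the weighted mean with unknown fraction x of Ir-191:
190.96059·x + 192.96292·(1 − x) = 192.2161
(190.96059 − 192.96292)·x = 192.2161 − 192.96292
x = -0.74682 / -2.00233 = 0.37298 → 37.30% Ir-191, 62.70% Ir-193.

Ir-191: 37.30%, Ir-193: 62.70%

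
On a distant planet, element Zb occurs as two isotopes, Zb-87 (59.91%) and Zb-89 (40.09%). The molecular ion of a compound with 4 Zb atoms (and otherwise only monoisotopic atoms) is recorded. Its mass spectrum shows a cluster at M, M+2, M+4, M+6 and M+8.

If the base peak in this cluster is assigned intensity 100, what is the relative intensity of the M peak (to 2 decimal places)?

Term probabilities: M 0.1288, M+2 0.3448, M+4 0.3461, M+6 0.1544, M+8 0.0258. Base peak = M+4.
P(M+4) = C(4,2) × 0.5991^2 × 0.4009^2 = 6 × 0.35892081 × 0.16072081 = 0.346116 (base)
P(M) = C(4,0) × 0.5991^4 × 0.4009^0 = 1 × 0.12882415 × 1.0000 = 0.128824
Relative intensity = 0.128824 / 0.346116 × 100 = 37.22

37.22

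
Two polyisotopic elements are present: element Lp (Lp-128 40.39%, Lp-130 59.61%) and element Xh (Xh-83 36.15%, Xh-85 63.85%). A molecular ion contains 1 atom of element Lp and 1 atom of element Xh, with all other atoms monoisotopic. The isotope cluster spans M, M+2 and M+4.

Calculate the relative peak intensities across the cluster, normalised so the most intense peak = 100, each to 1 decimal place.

30.8 : 100.0 : 80.4

Element Lp pattern (n=1): 0.4039 : 0.5961
Element Xh pattern (n=1): 0.3615 : 0.6385
Convolve the two distributions (both contribute in 2-u steps):
  M: 0.4039×0.3615 = 0.146010
  M+2: 0.4039×0.6385 + 0.5961×0.3615 = 0.473380
  M+4: 0.5961×0.6385 = 0.380610
Scale to base peak (0.473380) = 100: 30.8 : 100.0 : 80.4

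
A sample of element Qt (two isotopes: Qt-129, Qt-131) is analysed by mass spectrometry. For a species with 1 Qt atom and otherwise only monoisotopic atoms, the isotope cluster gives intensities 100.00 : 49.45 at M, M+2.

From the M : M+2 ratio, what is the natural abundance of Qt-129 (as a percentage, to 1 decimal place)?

66.9%

If p is the fraction of Qt that is Qt-129, then I(M+2)/I(M) = [C(1,1)·p^0·(1−p)] / p^1 = 1·(1−p)/p = 49.45/100.00 = 0.4945
(1−p)/p = 0.4945/1 = 0.4945  ⇒  p = 1/(1 + 0.4945) = 0.6691
Qt-129: 66.9%, Qt-131: 33.1%.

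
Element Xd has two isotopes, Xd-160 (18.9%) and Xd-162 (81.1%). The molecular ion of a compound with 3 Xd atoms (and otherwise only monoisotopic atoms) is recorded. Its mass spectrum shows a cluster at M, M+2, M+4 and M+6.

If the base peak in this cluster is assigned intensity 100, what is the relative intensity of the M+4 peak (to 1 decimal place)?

69.9

Binomial terms of (0.189 + 0.811)^3: M 0.0068, M+2 0.0869, M+4 0.3729, M+6 0.5334 → M+6 is the base peak.
P(M+6) = C(3,3) × 0.189^0 × 0.811^3 = 1 × 1.0000 × 0.53341173 = 0.533412 (base)
P(M+4) = C(3,2) × 0.189^1 × 0.811^2 = 3 × 0.1890 × 0.657721 = 0.372928
Relative intensity = 0.372928 / 0.533412 × 100 = 69.9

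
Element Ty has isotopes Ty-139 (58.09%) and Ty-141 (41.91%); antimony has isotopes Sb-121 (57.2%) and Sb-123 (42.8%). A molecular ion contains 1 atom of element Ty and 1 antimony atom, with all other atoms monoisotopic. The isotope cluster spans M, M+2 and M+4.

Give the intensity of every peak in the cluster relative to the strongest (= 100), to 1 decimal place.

Element Ty pattern (n=1): 0.5809 : 0.4191
Antimony pattern (n=1): 0.5720 : 0.4280
Convolve the two distributions (both contribute in 2-u steps):
  M: 0.5809×0.5720 = 0.332275
  M+2: 0.5809×0.4280 + 0.4191×0.5720 = 0.488350
  M+4: 0.4191×0.4280 = 0.179375
Scale to base peak (0.488350) = 100: 68.0 : 100.0 : 36.7

68.0 : 100.0 : 36.7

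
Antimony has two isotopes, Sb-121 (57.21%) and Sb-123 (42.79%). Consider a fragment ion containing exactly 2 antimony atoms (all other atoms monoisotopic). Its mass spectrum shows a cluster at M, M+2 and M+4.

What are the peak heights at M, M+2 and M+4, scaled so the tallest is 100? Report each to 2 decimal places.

Expanding (0.5721 + 0.4279)^2:
P(M) = 0.5721^2 = 0.327298
P(M+2) = 2 × 0.5721^1 × 0.4279^1 = 0.489603
P(M+4) = 0.4279^2 = 0.183098
The M+2 peak is largest (0.489603); scaling to 100 gives 66.85 : 100.00 : 37.40.

66.85 : 100.00 : 37.40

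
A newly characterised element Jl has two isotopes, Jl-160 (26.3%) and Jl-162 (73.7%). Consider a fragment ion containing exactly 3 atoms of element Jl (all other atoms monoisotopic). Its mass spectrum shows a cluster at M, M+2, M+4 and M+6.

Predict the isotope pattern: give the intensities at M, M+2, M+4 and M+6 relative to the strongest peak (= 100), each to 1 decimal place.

Each Jl atom is independently Jl-160 (p = 0.263) or Jl-162 (q = 0.737); the cluster is the binomial expansion (p + q)^3.
P(M) = 0.263^3 = 0.018191
P(M+2) = 3 × 0.263^2 × 0.737^1 = 0.152933
P(M+4) = 3 × 0.263^1 × 0.737^2 = 0.428560
P(M+6) = 0.737^3 = 0.400316
The M+4 peak is largest (0.428560); scaling to 100 gives 4.2 : 35.7 : 100.0 : 93.4.

4.2 : 35.7 : 100.0 : 93.4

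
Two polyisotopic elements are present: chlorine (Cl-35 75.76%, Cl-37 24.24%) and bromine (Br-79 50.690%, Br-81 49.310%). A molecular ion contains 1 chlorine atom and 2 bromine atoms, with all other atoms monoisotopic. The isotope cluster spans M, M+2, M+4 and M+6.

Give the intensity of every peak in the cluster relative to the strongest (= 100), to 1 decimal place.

44.1 : 100.0 : 69.2 : 13.4

Chlorine pattern (n=1): 0.7576 : 0.2424
Bromine pattern (n=2): 0.25694761 : 0.49990478 : 0.24314761
Convolve the two distributions (both contribute in 2-u steps):
  M: 0.7576×0.25694761 = 0.194664
  M+2: 0.7576×0.49990478 + 0.2424×0.25694761 = 0.441012
  M+4: 0.7576×0.24314761 + 0.2424×0.49990478 = 0.305386
  M+6: 0.2424×0.24314761 = 0.058939
Scale to base peak (0.441012) = 100: 44.1 : 100.0 : 69.2 : 13.4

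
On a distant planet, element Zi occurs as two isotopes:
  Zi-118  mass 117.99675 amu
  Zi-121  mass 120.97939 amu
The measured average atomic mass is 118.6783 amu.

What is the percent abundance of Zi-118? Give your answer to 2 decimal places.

77.15%

With x = fraction of Zi-118 (so Zi-121 is 1 − x):
117.99675·x + 120.97939·(1 − x) = 118.6783
(117.99675 − 120.97939)·x = 118.6783 − 120.97939
x = -2.30109 / -2.98264 = 0.77149 → 77.15% Zi-118, 22.85% Zi-121.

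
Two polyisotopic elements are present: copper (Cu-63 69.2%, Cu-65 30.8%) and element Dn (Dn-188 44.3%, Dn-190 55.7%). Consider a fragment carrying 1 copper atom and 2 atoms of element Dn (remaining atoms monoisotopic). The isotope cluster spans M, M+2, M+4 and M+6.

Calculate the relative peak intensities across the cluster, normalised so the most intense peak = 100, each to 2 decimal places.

Copper pattern (n=1): 0.6920 : 0.3080
Element Dn pattern (n=2): 0.196249 : 0.493502 : 0.310249
Convolve the two distributions (both contribute in 2-u steps):
  M: 0.6920×0.196249 = 0.135804
  M+2: 0.6920×0.493502 + 0.3080×0.196249 = 0.401948
  M+4: 0.6920×0.310249 + 0.3080×0.493502 = 0.366691
  M+6: 0.3080×0.310249 = 0.095557
Scale to base peak (0.401948) = 100: 33.79 : 100.00 : 91.23 : 23.77

33.79 : 100.00 : 91.23 : 23.77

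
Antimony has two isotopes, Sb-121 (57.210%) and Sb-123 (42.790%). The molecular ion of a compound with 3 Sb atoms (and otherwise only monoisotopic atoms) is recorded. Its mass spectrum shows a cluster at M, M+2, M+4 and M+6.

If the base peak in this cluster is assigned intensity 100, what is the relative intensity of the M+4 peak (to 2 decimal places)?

74.79

Binomial terms of (0.57210 + 0.42790)^3: M 0.1872, M+2 0.4202, M+4 0.3143, M+6 0.0783 → M+2 is the base peak.
P(M+2) = C(3,1) × 0.57210^2 × 0.42790^1 = 3 × 0.32729841 × 0.4279 = 0.420153 (base)
P(M+4) = C(3,2) × 0.57210^1 × 0.42790^2 = 3 × 0.5721 × 0.18309841 = 0.314252
Relative intensity = 0.314252 / 0.420153 × 100 = 74.79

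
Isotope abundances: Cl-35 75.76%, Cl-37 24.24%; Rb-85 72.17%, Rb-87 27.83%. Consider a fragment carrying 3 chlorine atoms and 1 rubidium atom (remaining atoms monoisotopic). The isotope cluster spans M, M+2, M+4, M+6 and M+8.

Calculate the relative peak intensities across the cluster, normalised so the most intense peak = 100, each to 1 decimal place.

74.3 : 100.0 : 50.3 : 11.2 : 0.9

Chlorine pattern (n=3): 0.4348304 : 0.41738208 : 0.13354464 : 0.01424288
Rubidium pattern (n=1): 0.7217 : 0.2783
Convolve the two distributions (both contribute in 2-u steps):
  M: 0.4348304×0.7217 = 0.313817
  M+2: 0.4348304×0.2783 + 0.41738208×0.7217 = 0.422238
  M+4: 0.41738208×0.2783 + 0.13354464×0.7217 = 0.212537
  M+6: 0.13354464×0.2783 + 0.01424288×0.7217 = 0.047445
  M+8: 0.01424288×0.2783 = 0.003964
Scale to base peak (0.422238) = 100: 74.3 : 100.0 : 50.3 : 11.2 : 0.9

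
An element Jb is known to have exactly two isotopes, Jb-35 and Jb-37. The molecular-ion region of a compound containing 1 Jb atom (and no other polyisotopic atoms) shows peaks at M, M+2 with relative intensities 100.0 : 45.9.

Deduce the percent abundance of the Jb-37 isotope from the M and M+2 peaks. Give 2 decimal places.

Write p for the Jb-35 fraction. I(M+2)/I(M) = [C(1,1)·p^0·(1−p)] / p^1 = 1·(1−p)/p = 45.9/100.0 = 0.4590
(1−p)/p = 0.4590/1 = 0.4590  ⇒  p = 1/(1 + 0.4590) = 0.6854
Jb-35: 68.54%, Jb-37: 31.46%.

31.46%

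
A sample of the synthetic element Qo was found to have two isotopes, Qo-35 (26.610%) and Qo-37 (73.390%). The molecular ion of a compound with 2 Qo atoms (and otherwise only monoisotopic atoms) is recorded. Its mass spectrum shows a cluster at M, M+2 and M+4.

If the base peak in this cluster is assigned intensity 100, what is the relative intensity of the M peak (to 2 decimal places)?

Term probabilities: M 0.0708, M+2 0.3906, M+4 0.5386. Base peak = M+4.
P(M+4) = C(2,2) × 0.26610^0 × 0.73390^2 = 1 × 1.0000 × 0.53860921 = 0.538609 (base)
P(M) = C(2,0) × 0.26610^2 × 0.73390^0 = 1 × 0.07080921 × 1.0000 = 0.070809
Relative intensity = 0.070809 / 0.538609 × 100 = 13.15

13.15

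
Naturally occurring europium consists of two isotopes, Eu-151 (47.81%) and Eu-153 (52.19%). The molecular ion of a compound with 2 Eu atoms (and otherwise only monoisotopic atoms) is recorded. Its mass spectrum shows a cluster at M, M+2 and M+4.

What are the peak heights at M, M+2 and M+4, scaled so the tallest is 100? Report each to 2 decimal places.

45.80 : 100.00 : 54.58

Expanding (0.4781 + 0.5219)^2:
P(M) = 0.4781^2 = 0.228580
P(M+2) = 2 × 0.4781^1 × 0.5219^1 = 0.499041
P(M+4) = 0.5219^2 = 0.272380
The M+2 peak is largest (0.499041); scaling to 100 gives 45.80 : 100.00 : 54.58.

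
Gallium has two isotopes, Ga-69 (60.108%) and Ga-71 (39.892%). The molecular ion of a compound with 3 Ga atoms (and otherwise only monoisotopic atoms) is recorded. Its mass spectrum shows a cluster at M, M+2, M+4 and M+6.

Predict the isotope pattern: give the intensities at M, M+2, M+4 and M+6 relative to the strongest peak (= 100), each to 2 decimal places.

50.23 : 100.00 : 66.37 : 14.68

The 3 Ga atoms are independent, so intensities follow the terms of (0.60108 + 0.39892)^3.
P(M) = 0.60108^3 = 0.217169
P(M+2) = 3 × 0.60108^2 × 0.39892^1 = 0.432386
P(M+4) = 3 × 0.60108^1 × 0.39892^2 = 0.286963
P(M+6) = 0.39892^3 = 0.063483
The M+2 peak is largest (0.432386); scaling to 100 gives 50.23 : 100.00 : 66.37 : 14.68.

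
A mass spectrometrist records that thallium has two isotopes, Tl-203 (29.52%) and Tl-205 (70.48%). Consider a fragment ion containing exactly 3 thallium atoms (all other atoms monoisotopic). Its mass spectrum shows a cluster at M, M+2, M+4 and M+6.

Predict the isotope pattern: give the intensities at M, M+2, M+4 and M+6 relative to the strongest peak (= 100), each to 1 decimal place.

5.8 : 41.9 : 100.0 : 79.6

The 3 Tl atoms are independent, so intensities follow the terms of (0.2952 + 0.7048)^3.
P(M) = 0.2952^3 = 0.025725
P(M+2) = 3 × 0.2952^2 × 0.7048^1 = 0.184255
P(M+4) = 3 × 0.2952^1 × 0.7048^2 = 0.439916
P(M+6) = 0.7048^3 = 0.350104
The M+4 peak is largest (0.439916); scaling to 100 gives 5.8 : 41.9 : 100.0 : 79.6.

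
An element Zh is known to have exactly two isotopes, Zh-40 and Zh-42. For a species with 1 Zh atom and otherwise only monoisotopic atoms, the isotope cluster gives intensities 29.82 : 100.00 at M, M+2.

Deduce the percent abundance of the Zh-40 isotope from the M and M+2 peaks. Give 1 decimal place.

Write p for the Zh-40 fraction. I(M+2)/I(M) = [C(1,1)·p^0·(1−p)] / p^1 = 1·(1−p)/p = 100.00/29.82 = 3.3535
(1−p)/p = 3.3535/1 = 3.3535  ⇒  p = 1/(1 + 3.3535) = 0.2297
Zh-40: 23.0%, Zh-42: 77.0%.

23.0%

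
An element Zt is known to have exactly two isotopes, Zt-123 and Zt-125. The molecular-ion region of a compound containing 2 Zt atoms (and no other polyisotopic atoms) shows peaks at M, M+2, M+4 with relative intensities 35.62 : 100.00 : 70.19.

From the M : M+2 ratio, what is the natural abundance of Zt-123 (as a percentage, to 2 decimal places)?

Write p for the Zt-123 fraction. I(M+2)/I(M) = [C(2,1)·p^1·(1−p)] / p^2 = 2·(1−p)/p = 100.00/35.62 = 2.8074
(1−p)/p = 2.8074/2 = 1.4037  ⇒  p = 1/(1 + 1.4037) = 0.4160
Zt-123: 41.60%, Zt-125: 58.40%.

41.60%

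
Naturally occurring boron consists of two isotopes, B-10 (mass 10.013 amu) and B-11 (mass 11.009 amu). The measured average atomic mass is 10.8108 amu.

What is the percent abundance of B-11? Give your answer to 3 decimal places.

Let x be the fractional abundance of B-10; then B-11 has abundance 1 − x.
10.013·x + 11.009·(1 − x) = 10.8108
(10.013 − 11.009)·x = 10.8108 − 11.009
x = -0.1982 / -0.996 = 0.19900 → 19.900% B-10, 80.100% B-11.

80.100%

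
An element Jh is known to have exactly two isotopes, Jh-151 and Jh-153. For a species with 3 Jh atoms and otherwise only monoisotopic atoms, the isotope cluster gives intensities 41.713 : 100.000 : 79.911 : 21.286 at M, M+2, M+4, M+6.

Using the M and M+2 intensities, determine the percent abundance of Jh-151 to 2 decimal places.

Let p = fractional abundance of Jh-151. I(M+2)/I(M) = [C(3,1)·p^2·(1−p)] / p^3 = 3·(1−p)/p = 100.000/41.713 = 2.3973
(1−p)/p = 2.3973/3 = 0.7991  ⇒  p = 1/(1 + 0.7991) = 0.5558
Jh-151: 55.58%, Jh-153: 44.42%.

55.58%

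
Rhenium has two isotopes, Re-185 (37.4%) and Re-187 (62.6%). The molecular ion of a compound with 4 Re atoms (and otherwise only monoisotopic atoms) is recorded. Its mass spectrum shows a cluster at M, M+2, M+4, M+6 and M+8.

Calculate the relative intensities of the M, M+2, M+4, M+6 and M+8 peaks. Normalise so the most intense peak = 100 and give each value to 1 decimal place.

The 4 Re atoms are independent, so intensities follow the terms of (0.374 + 0.626)^4.
P(M) = 0.374^4 = 0.019565
P(M+2) = 4 × 0.374^3 × 0.626^1 = 0.130993
P(M+4) = 6 × 0.374^2 × 0.626^2 = 0.328884
P(M+6) = 4 × 0.374^1 × 0.626^3 = 0.366990
P(M+8) = 0.626^4 = 0.153567
The M+6 peak is largest (0.366990); scaling to 100 gives 5.3 : 35.7 : 89.6 : 100.0 : 41.8.

5.3 : 35.7 : 89.6 : 100.0 : 41.8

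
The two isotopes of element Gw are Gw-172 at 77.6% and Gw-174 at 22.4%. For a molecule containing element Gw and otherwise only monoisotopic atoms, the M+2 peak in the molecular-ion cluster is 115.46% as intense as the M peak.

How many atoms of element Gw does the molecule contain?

4

With n Gw atoms, P(M+2)/P(M) = C(n,1)·p^(n−1)q / p^n = n·q/p = n · 0.224/0.776.
n = 1.1546 × 0.776/0.224 = 4.00 ≈ 4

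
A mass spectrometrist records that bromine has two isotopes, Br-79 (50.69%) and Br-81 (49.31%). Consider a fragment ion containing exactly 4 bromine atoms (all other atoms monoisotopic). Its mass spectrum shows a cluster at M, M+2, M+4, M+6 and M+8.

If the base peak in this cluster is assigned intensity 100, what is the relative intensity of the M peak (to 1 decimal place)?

Term probabilities: M 0.0660, M+2 0.2569, M+4 0.3749, M+6 0.2431, M+8 0.0591. Base peak = M+4.
P(M+4) = C(4,2) × 0.5069^2 × 0.4931^2 = 6 × 0.25694761 × 0.24314761 = 0.374857 (base)
P(M) = C(4,0) × 0.5069^4 × 0.4931^0 = 1 × 0.06602207 × 1.0000 = 0.066022
Relative intensity = 0.066022 / 0.374857 × 100 = 17.6

17.6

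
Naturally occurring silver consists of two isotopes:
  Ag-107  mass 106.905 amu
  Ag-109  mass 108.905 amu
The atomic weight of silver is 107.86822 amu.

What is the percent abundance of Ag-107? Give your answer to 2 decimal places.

51.84%

Writing the weighted mean with unknown fraction x of Ag-107:
106.905·x + 108.905·(1 − x) = 107.86822
(106.905 − 108.905)·x = 107.86822 − 108.905
x = -1.03678 / -2.000 = 0.51839 → 51.84% Ag-107, 48.16% Ag-109.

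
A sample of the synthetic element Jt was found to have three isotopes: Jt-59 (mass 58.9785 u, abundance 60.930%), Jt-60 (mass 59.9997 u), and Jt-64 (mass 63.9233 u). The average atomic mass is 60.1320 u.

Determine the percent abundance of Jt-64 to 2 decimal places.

The remaining 39.070% is split between Jt-60 (fraction x) and Jt-64 (fraction 0.39070 − x).
Substituting: 59.9997x + 63.9233(0.39070 − x) = 24.19639995
(59.9997 − 63.9233)x = -0.77843336  ⇒  x = 0.19840, y = 0.19230
Jt-60: 19.84%, Jt-64: 19.23%.

19.23%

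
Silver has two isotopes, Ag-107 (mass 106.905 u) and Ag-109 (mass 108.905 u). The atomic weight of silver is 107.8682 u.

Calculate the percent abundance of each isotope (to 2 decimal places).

Ag-107: 51.84%, Ag-109: 48.16%

Let x be the fractional abundance of Ag-107; then Ag-109 has abundance 1 − x.
106.905·x + 108.905·(1 − x) = 107.8682
(106.905 − 108.905)·x = 107.8682 − 108.905
x = -1.0368 / -2.000 = 0.51840 → 51.84% Ag-107, 48.16% Ag-109.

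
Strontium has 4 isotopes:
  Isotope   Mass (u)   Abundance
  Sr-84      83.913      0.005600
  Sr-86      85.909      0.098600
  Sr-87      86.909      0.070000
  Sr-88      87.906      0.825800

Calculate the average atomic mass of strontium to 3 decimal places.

Ar = Σ fᵢ·mᵢ = 0.005600 × 83.913 + 0.098600 × 85.909 + 0.070000 × 86.909 + 0.825800 × 87.906
= 0.4699 + 8.4706 + 6.0836 + 72.5928 = 87.6169 u

87.617 u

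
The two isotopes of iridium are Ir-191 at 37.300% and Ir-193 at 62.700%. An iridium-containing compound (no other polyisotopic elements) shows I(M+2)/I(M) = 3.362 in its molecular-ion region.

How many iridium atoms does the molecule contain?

2

The M+2/M ratio from n Ir atoms is n · q/p = n · 0.62700/0.37300.
n = 3.362 × 0.37300/0.62700 = 2.00 ≈ 2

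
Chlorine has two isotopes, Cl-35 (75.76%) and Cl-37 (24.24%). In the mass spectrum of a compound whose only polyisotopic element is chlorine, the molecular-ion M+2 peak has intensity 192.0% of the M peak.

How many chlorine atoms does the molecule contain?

6

With n Cl atoms, P(M+2)/P(M) = C(n,1)·p^(n−1)q / p^n = n·q/p = n · 0.2424/0.7576.
n = 1.920 × 0.7576/0.2424 = 6.00 ≈ 6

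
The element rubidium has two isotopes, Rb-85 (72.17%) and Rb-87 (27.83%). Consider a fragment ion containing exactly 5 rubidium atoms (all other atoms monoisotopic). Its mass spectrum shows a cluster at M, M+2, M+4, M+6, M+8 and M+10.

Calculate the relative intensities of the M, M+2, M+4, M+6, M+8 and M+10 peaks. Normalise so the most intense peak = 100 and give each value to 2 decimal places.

51.86 : 100.00 : 77.12 : 29.74 : 5.73 : 0.44

Each Rb atom is independently Rb-85 (p = 0.7217) or Rb-87 (q = 0.2783); the cluster is the binomial expansion (p + q)^5.
P(M) = 0.7217^5 = 0.195787
P(M+2) = 5 × 0.7217^4 × 0.2783^1 = 0.377494
P(M+4) = 10 × 0.7217^3 × 0.2783^2 = 0.291136
P(M+6) = 10 × 0.7217^2 × 0.2783^3 = 0.112267
P(M+8) = 5 × 0.7217^1 × 0.2783^4 = 0.021646
P(M+10) = 0.2783^5 = 0.001669
The M+2 peak is largest (0.377494); scaling to 100 gives 51.86 : 100.00 : 77.12 : 29.74 : 5.73 : 0.44.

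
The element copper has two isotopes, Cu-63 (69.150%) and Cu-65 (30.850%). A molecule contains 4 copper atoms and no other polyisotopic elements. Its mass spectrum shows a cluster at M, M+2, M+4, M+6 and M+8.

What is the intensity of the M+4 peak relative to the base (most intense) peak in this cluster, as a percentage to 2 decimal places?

66.92%

Term probabilities: M 0.2286, M+2 0.4080, M+4 0.2731, M+6 0.0812, M+8 0.0091. Base peak = M+2.
P(M+2) = C(4,1) × 0.69150^3 × 0.30850^1 = 4 × 0.33065611 × 0.3085 = 0.408030 (base)
P(M+4) = C(4,2) × 0.69150^2 × 0.30850^2 = 6 × 0.47817225 × 0.09517225 = 0.273052
Relative intensity = 0.273052 / 0.408030 × 100 = 66.92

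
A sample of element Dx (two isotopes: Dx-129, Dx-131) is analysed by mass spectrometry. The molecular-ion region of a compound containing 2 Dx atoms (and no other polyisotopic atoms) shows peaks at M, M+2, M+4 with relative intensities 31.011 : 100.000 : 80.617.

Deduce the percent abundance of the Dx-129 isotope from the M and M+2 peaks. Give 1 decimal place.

If p is the fraction of Dx that is Dx-129, then I(M+2)/I(M) = [C(2,1)·p^1·(1−p)] / p^2 = 2·(1−p)/p = 100.000/31.011 = 3.2247
(1−p)/p = 3.2247/2 = 1.6123  ⇒  p = 1/(1 + 1.6123) = 0.3828
Dx-129: 38.3%, Dx-131: 61.7%.

38.3%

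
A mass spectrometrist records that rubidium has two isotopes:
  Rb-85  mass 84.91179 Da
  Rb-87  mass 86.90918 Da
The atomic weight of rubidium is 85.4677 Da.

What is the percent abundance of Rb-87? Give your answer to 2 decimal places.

Let x be the fractional abundance of Rb-85; then Rb-87 has abundance 1 − x.
84.91179·x + 86.90918·(1 − x) = 85.4677
(84.91179 − 86.90918)·x = 85.4677 − 86.90918
x = -1.44148 / -1.99739 = 0.72168 → 72.17% Rb-85, 27.83% Rb-87.

27.83%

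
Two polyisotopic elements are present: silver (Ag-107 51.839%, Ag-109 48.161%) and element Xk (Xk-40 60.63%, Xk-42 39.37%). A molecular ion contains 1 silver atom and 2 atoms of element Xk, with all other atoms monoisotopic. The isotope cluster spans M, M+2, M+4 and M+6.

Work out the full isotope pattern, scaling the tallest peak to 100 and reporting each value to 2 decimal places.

Silver pattern (n=1): 0.51839 : 0.48161
Element Xk pattern (n=2): 0.36759969 : 0.47740062 : 0.15499969
Convolve the two distributions (both contribute in 2-u steps):
  M: 0.51839×0.36759969 = 0.190560
  M+2: 0.51839×0.47740062 + 0.48161×0.36759969 = 0.424519
  M+4: 0.51839×0.15499969 + 0.48161×0.47740062 = 0.310271
  M+6: 0.48161×0.15499969 = 0.074649
Scale to base peak (0.424519) = 100: 44.89 : 100.00 : 73.09 : 17.58

44.89 : 100.00 : 73.09 : 17.58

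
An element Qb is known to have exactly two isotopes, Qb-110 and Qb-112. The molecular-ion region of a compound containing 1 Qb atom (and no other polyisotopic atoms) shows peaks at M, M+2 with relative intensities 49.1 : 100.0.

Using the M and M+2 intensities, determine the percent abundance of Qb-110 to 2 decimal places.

32.93%

Let p = fractional abundance of Qb-110. I(M+2)/I(M) = [C(1,1)·p^0·(1−p)] / p^1 = 1·(1−p)/p = 100.0/49.1 = 2.0367
(1−p)/p = 2.0367/1 = 2.0367  ⇒  p = 1/(1 + 2.0367) = 0.3293
Qb-110: 32.93%, Qb-112: 67.07%.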